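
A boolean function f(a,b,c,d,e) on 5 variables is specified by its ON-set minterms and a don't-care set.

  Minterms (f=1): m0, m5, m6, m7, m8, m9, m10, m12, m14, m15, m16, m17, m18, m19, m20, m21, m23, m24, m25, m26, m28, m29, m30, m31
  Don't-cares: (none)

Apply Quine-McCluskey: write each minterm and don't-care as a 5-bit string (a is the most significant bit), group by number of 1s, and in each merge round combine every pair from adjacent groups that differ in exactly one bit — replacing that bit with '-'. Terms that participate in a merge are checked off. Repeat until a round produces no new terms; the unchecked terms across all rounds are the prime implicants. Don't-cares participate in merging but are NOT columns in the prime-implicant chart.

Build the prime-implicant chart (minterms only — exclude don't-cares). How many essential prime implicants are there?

6

Round 0: 00000✓ 00101✓ 00110✓ 00111✓ 01000✓ 01001✓ 01010✓ 01100✓ 01110✓ 01111✓ 10000✓ 10001✓ 10010✓ 10011✓ 10100✓ 10101✓ 10111✓ 11000✓ 11001✓ 11010✓ 11100✓ 11101✓ 11110✓ 11111✓
Round 1: -0000✓ -0101✓ -0111✓ -1000✓ -1001✓ -1010✓ -1100✓ -1110✓ -1111✓ 0-000✓ 0-110✓ 0-111✓ 001-1✓ 0011-✓ 01-00✓ 01-10✓ 010-0✓ 0100-✓ 011-0✓ 0111-✓ 1-000✓ 1-001✓ 1-010✓ 1-100✓ 1-101✓ 1-111✓ 10-00✓ 10-01✓ 10-11✓ 100-0✓ 100-1✓ 1000-✓ 1001-✓ 101-1✓ 1010-✓ 11-00✓ 11-01✓ 11-10✓ 110-0✓ 1100-✓ 111-0✓ 111-1✓ 1110-✓ 1111-✓
Round 2: --000 --111 -01-1 -1-00✓ -1-10✓ -10-0✓ -100- -11-0✓ -111- 0-11- 01--0✓ 1--00✓ 1--01✓ 1-0-0 1-00-✓ 1-1-1 1-10-✓ 10--1 10-0-✓ 100-- 11--0✓ 11-0-✓ 111--
Round 3: -1--0 1--0-
PIs = {--000, --111, -01-1, -1--0, -100-, -111-, 0-11-, 1--0-, 1-0-0, 1-1-1, 10--1, 100--, 111--}
Coverage chart:
  m0: --000 ←essential
  m5: -01-1 ←essential
  m6: 0-11- ←essential
  m7: --111,-01-1,0-11-
  m8: --000,-1--0,-100-
  m9: -100- ←essential
  m10: -1--0 ←essential
  m12: -1--0 ←essential
  m14: -1--0,-111-,0-11-
  m15: --111,-111-,0-11-
  m16: --000,1--0-,1-0-0,100--
  m17: 1--0-,10--1,100--
  m18: 1-0-0,100--
  m19: 10--1,100--
  m20: 1--0- ←essential
  m21: -01-1,1--0-,1-1-1,10--1
  m23: --111,-01-1,1-1-1,10--1
  m24: --000,-1--0,-100-,1--0-,1-0-0
  m25: -100-,1--0-
  m26: -1--0,1-0-0
  m28: -1--0,1--0-,111--
  m29: 1--0-,1-1-1,111--
  m30: -1--0,-111-,111--
  m31: --111,-111-,1-1-1,111--
Essential: --000, -01-1, -1--0, -100-, 0-11-, 1--0-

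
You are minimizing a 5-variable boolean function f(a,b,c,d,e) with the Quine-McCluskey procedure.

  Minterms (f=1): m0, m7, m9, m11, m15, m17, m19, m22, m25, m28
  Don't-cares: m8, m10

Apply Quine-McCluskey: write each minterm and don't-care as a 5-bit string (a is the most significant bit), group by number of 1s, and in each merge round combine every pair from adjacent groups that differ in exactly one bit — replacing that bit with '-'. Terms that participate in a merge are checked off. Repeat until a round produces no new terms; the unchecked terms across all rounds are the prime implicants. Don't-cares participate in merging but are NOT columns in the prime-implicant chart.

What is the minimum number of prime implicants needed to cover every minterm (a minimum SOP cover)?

7

Round 0: 00000✓ 00111✓ 01000✓ 01001✓ 01010✓ 01011✓ 01111✓ 10001✓ 10011✓ 10110 11001✓ 11100
Round 1: -1001 0-000 0-111 01-11 010-0✓ 010-1✓ 0100-✓ 0101-✓ 1-001 100-1
Round 2: 010--
PIs = {-1001, 0-000, 0-111, 01-11, 010--, 1-001, 100-1, 10110, 11100}
Coverage chart:
  m0: 0-000 ←essential
  m7: 0-111 ←essential
  m9: -1001,010--
  m11: 01-11,010--
  m15: 0-111,01-11
  m17: 1-001,100-1
  m19: 100-1 ←essential
  m22: 10110 ←essential
  m25: -1001,1-001
  m28: 11100 ←essential
Essential: 0-000, 0-111, 100-1, 10110, 11100
Petrick residual → -1001, 01-11
Min cover (7 terms): bc'd'e + a'c'd'e' + a'cde + a'bde + ab'c'e + ab'cde' + abcd'e'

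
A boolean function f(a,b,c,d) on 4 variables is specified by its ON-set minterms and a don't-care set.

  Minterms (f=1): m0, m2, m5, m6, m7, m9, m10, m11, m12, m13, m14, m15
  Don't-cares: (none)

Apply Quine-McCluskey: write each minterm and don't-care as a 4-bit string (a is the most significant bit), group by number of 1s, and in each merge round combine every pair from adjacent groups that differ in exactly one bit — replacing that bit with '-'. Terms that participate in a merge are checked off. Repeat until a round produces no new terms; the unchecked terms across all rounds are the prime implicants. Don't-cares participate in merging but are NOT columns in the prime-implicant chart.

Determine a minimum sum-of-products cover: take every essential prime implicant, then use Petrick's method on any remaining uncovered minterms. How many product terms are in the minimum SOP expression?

[col 0] 0000*, 0010*, 0101*, 0110*, 0111*, 1001*, 1010*, 1011*, 1100*, 1101*, 1110*, 1111*
[col 1] -010*, -101*, -110*, -111*, 0-10*, 00-0, 01-1*, 011-*, 1-01*, 1-10*, 1-11*, 10-1*, 101-*, 11-0*, 11-1*, 110-*, 111-*
[col 2] --10, -1-1, -11-, 1--1, 1-1-, 11--
Prime implicants: --10, -1-1, -11-, 00-0, 1--1, 1-1-, 11--
PI chart (minterm → PIs covering it):
  0 | 00-0  (sole → essential)
  2 | --10,00-0
  5 | -1-1  (sole → essential)
  6 | --10,-11-
  7 | -1-1,-11-
  9 | 1--1  (sole → essential)
  10 | --10,1-1-
  11 | 1--1,1-1-
  12 | 11--  (sole → essential)
  13 | -1-1,1--1,11--
  14 | --10,-11-,1-1-,11--
  15 | -1-1,-11-,1--1,1-1-,11--
Essential prime implicants: -1-1, 00-0, 1--1, 11--
Petrick residual → --10
Minimum SOP uses 5 PIs: cd' + bd + a'b'd' + ad + ab

5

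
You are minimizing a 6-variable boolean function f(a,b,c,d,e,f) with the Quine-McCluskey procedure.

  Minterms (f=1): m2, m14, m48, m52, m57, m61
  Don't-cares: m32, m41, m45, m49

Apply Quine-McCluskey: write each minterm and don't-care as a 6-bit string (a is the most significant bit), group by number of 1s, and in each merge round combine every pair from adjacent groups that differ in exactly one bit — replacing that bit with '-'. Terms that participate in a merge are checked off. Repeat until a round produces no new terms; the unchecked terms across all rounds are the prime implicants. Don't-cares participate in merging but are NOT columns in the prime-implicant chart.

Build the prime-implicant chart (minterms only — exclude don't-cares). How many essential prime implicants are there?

4

size-2^0 implicants → 000010  001110  100000(✓)  101001(✓)  101101(✓)  110000(✓)  110001(✓)  110100(✓)  111001(✓)  111101(✓)
size-2^1 implicants → 1-0000  1-1001(✓)  1-1101(✓)  101-01(✓)  11-001  110-00  11000-  111-01(✓)
size-2^2 implicants → 1-1-01
Unchecked terms (primes): 000010, 001110, 1-0000, 1-1-01, 11-001, 110-00, 11000-
Minterm coverage:
  m2 ⊆ 000010 [E]
  m14 ⊆ 001110 [E]
  m48 ⊆ 1-0000,110-00,11000-
  m52 ⊆ 110-00 [E]
  m57 ⊆ 1-1-01,11-001
  m61 ⊆ 1-1-01 [E]
E = {000010, 001110, 1-1-01, 110-00}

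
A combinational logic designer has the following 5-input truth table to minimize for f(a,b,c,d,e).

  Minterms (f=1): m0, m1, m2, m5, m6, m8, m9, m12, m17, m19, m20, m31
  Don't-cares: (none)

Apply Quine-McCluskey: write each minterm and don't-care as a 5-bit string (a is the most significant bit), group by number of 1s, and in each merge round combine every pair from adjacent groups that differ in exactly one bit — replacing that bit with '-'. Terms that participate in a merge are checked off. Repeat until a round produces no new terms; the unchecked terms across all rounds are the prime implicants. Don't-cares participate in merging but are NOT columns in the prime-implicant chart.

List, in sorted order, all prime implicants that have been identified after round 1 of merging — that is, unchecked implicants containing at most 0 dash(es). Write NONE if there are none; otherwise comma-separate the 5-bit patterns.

10100, 11111

size-2^0 implicants → 00000(✓)  00001(✓)  00010(✓)  00101(✓)  00110(✓)  01000(✓)  01001(✓)  01100(✓)  10001(✓)  10011(✓)  10100  11111
size-2^1 implicants → -0001  0-000(✓)  0-001(✓)  00-01  00-10  000-0  0000-(✓)  01-00  0100-(✓)  100-1
size-2^2 implicants → 0-00-
Unchecked terms (primes): -0001, 0-00-, 00-01, 00-10, 000-0, 01-00, 100-1, 10100, 11111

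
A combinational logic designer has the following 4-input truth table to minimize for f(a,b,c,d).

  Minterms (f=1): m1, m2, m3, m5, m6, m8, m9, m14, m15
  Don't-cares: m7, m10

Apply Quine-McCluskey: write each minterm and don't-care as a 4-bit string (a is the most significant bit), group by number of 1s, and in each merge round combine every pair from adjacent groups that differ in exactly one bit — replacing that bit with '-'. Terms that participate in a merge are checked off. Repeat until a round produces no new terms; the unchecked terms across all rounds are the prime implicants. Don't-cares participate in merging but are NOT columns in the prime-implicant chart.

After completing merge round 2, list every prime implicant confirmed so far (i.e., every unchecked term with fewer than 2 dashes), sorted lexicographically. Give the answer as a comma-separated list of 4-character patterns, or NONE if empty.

size-2^0 implicants → 0001(✓)  0010(✓)  0011(✓)  0101(✓)  0110(✓)  0111(✓)  1000(✓)  1001(✓)  1010(✓)  1110(✓)  1111(✓)
size-2^1 implicants → -001  -010(✓)  -110(✓)  -111(✓)  0-01(✓)  0-10(✓)  0-11(✓)  00-1(✓)  001-(✓)  01-1(✓)  011-(✓)  1-10(✓)  10-0  100-  111-(✓)
size-2^2 implicants → --10  -11-  0--1  0-1-
Unchecked terms (primes): --10, -001, -11-, 0--1, 0-1-, 10-0, 100-

-001, 10-0, 100-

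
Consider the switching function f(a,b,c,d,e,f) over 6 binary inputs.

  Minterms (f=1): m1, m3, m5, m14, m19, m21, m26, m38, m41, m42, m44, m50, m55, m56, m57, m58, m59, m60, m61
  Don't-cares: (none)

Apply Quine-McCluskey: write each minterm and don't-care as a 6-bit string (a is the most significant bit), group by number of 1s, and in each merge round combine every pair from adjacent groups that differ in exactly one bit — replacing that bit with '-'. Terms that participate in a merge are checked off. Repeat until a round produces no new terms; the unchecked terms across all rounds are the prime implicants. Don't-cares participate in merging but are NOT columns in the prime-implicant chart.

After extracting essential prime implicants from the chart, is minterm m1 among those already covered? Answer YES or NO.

NO

Round 0: 000001✓ 000011✓ 000101✓ 001110 010011✓ 010101✓ 011010✓ 100110 101001✓ 101010✓ 101100✓ 110010✓ 110111 111000✓ 111001✓ 111010✓ 111011✓ 111100✓ 111101✓
Round 1: -11010 0-0011 0-0101 000-01 0000-1 1-1001 1-1010 1-1100 11-010 111-00✓ 111-01✓ 1110-0✓ 1110-1✓ 11100-✓ 11101-✓ 11110-✓
Round 2: 111-0- 1110--
PIs = {-11010, 0-0011, 0-0101, 000-01, 0000-1, 001110, 1-1001, 1-1010, 1-1100, 100110, 11-010, 110111, 111-0-, 1110--}
Coverage chart:
  m1: 000-01,0000-1
  m3: 0-0011,0000-1
  m5: 0-0101,000-01
  m14: 001110 ←essential
  m19: 0-0011 ←essential
  m21: 0-0101 ←essential
  m26: -11010 ←essential
  m38: 100110 ←essential
  m41: 1-1001 ←essential
  m42: 1-1010 ←essential
  m44: 1-1100 ←essential
  m50: 11-010 ←essential
  m55: 110111 ←essential
  m56: 111-0-,1110--
  m57: 1-1001,111-0-,1110--
  m58: -11010,1-1010,11-010,1110--
  m59: 1110-- ←essential
  m60: 1-1100,111-0-
  m61: 111-0- ←essential
Essential: -11010, 0-0011, 0-0101, 001110, 1-1001, 1-1010, 1-1100, 100110, 11-010, 110111, 111-0-, 1110--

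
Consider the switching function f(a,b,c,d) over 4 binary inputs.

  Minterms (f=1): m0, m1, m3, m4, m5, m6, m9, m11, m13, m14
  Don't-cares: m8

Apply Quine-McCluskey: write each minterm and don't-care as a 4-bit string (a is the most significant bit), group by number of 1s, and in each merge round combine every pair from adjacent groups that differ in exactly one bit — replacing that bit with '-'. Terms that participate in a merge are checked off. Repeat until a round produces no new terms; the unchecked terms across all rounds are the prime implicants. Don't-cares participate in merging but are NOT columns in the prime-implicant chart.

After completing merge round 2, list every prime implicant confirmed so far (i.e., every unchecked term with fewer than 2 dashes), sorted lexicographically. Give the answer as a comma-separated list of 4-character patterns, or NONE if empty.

-110, 01-0

Round 0: 0000✓ 0001✓ 0011✓ 0100✓ 0101✓ 0110✓ 1000✓ 1001✓ 1011✓ 1101✓ 1110✓
Round 1: -000✓ -001✓ -011✓ -101✓ -110 0-00✓ 0-01✓ 00-1✓ 000-✓ 01-0 010-✓ 1-01✓ 10-1✓ 100-✓
Round 2: --01 -0-1 -00- 0-0-
PIs = {--01, -0-1, -00-, -110, 0-0-, 01-0}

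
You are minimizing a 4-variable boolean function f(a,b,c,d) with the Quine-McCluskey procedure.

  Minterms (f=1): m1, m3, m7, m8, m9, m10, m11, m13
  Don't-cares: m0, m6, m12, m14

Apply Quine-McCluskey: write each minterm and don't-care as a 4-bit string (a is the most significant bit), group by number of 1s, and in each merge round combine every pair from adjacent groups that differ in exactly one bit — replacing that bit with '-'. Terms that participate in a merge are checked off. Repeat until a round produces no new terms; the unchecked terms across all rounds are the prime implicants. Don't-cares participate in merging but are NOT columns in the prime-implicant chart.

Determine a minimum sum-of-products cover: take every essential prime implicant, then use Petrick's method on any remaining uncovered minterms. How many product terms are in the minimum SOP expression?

[col 0] 0000*, 0001*, 0011*, 0110*, 0111*, 1000*, 1001*, 1010*, 1011*, 1100*, 1101*, 1110*
[col 1] -000*, -001*, -011*, -110, 0-11, 00-1*, 000-*, 011-, 1-00*, 1-01*, 1-10*, 10-0*, 10-1*, 100-*, 101-*, 11-0*, 110-*
[col 2] -0-1, -00-, 1--0, 1-0-, 10--
Prime implicants: -0-1, -00-, -110, 0-11, 011-, 1--0, 1-0-, 10--
PI chart (minterm → PIs covering it):
  1 | -0-1,-00-
  3 | -0-1,0-11
  7 | 0-11,011-
  8 | -00-,1--0,1-0-,10--
  9 | -0-1,-00-,1-0-,10--
  10 | 1--0,10--
  11 | -0-1,10--
  13 | 1-0-  (sole → essential)
Essential prime implicants: 1-0-
Petrick residual → -0-1, 0-11, 1--0
Minimum SOP uses 4 PIs: b'd + a'cd + ad' + ac'

4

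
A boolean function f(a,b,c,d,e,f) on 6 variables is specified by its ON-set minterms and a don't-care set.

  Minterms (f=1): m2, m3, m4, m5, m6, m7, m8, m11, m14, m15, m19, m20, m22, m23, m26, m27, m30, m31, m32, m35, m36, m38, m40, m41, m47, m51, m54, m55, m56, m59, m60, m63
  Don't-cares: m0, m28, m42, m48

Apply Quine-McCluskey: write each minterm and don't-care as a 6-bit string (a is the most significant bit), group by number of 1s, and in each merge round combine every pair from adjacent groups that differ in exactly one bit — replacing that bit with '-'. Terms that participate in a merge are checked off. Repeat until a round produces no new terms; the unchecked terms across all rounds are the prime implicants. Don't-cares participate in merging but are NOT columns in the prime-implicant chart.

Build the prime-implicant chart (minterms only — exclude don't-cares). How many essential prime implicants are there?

[col 0] 000000*, 000010*, 000011*, 000100*, 000101*, 000110*, 000111*, 001000*, 001011*, 001110*, 001111*, 010011*, 010100*, 010110*, 010111*, 011010*, 011011*, 011100*, 011110*, 011111*, 100000*, 100011*, 100100*, 100110*, 101000*, 101001*, 101010*, 101111*, 110000*, 110011*, 110110*, 110111*, 111000*, 111011*, 111100*, 111111*
[col 1] -00000*, -00011*, -00100*, -00110*, -01000*, -01111*, -10011*, -10110*, -10111*, -11011*, -11100, -11111*, 0-0011*, 0-0100*, 0-0110*, 0-0111*, 0-1011*, 0-1110*, 0-1111*, 00-000*, 00-011*, 00-110*, 00-111*, 000-00*, 000-10*, 000-11*, 0000-0*, 00001-*, 0001-0*, 0001-1*, 00010-*, 00011-*, 001-11*, 00111-*, 01-011*, 01-100*, 01-110*, 01-111*, 010-11*, 0101-0*, 01011-*, 011-10*, 011-11*, 01101-*, 0111-0*, 01111-*, 1-0000*, 1-0011*, 1-0110*, 1-1000*, 1-1111*, 10-000*, 100-00*, 1001-0*, 1010-0, 10100-, 11-000*, 11-011*, 11-111*, 110-11*, 11011-*, 111-00, 111-11*
[col 2] --0011, --0110, --1111, -0-000, -00-00, -001-0, -1-011*, -1-111*, -10-11*, -1011-, -11-11*, 0--011*, 0--110*, 0--111*, 0-0-11*, 0-01-0, 0-011-*, 0-1-11*, 0-111-*, 00--11*, 00-11-*, 000--0, 000-1-, 0001--, 01--11*, 01-1-0, 01-11-*, 011-1-, 1--000, 11--11*
[col 3] -1--11, 0---11, 0--11-
Prime implicants: --0011, --0110, --1111, -0-000, -00-00, -001-0, -1--11, -1011-, -11100, 0---11, 0--11-, 0-01-0, 000--0, 000-1-, 0001--, 01-1-0, 011-1-, 1--000, 1010-0, 10100-, 111-00
PI chart (minterm → PIs covering it):
  2 | 000--0,000-1-
  3 | --0011,0---11,000-1-
  4 | -00-00,-001-0,0-01-0,000--0,0001--
  5 | 0001--  (sole → essential)
  6 | --0110,-001-0,0--11-,0-01-0,000--0,000-1-,0001--
  7 | 0---11,0--11-,000-1-,0001--
  8 | -0-000  (sole → essential)
  11 | 0---11  (sole → essential)
  14 | 0--11-  (sole → essential)
  15 | --1111,0---11,0--11-
  19 | --0011,-1--11,0---11
  20 | 0-01-0,01-1-0
  22 | --0110,-1011-,0--11-,0-01-0,01-1-0
  23 | -1--11,-1011-,0---11,0--11-
  26 | 011-1-  (sole → essential)
  27 | -1--11,0---11,011-1-
  30 | 0--11-,01-1-0,011-1-
  31 | --1111,-1--11,0---11,0--11-,011-1-
  32 | -0-000,-00-00,1--000
  35 | --0011  (sole → essential)
  36 | -00-00,-001-0
  38 | --0110,-001-0
  40 | -0-000,1--000,1010-0,10100-
  41 | 10100-  (sole → essential)
  47 | --1111  (sole → essential)
  51 | --0011,-1--11
  54 | --0110,-1011-
  55 | -1--11,-1011-
  56 | 1--000,111-00
  59 | -1--11  (sole → essential)
  60 | -11100,111-00
  63 | --1111,-1--11
Essential prime implicants: --0011, --1111, -0-000, -1--11, 0---11, 0--11-, 0001--, 011-1-, 10100-

9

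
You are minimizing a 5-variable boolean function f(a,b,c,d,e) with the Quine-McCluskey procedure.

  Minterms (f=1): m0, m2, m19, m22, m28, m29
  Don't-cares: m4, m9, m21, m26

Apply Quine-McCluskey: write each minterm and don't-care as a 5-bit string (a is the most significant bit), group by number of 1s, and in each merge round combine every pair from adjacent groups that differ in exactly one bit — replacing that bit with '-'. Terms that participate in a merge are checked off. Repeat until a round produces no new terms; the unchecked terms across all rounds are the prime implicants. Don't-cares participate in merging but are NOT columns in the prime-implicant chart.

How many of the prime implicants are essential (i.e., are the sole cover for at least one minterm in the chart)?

4

[col 0] 00000*, 00010*, 00100*, 01001, 10011, 10101*, 10110, 11010, 11100*, 11101*
[col 1] 00-00, 000-0, 1-101, 1110-
Prime implicants: 00-00, 000-0, 01001, 1-101, 10011, 10110, 11010, 1110-
PI chart (minterm → PIs covering it):
  0 | 00-00,000-0
  2 | 000-0  (sole → essential)
  19 | 10011  (sole → essential)
  22 | 10110  (sole → essential)
  28 | 1110-  (sole → essential)
  29 | 1-101,1110-
Essential prime implicants: 000-0, 10011, 10110, 1110-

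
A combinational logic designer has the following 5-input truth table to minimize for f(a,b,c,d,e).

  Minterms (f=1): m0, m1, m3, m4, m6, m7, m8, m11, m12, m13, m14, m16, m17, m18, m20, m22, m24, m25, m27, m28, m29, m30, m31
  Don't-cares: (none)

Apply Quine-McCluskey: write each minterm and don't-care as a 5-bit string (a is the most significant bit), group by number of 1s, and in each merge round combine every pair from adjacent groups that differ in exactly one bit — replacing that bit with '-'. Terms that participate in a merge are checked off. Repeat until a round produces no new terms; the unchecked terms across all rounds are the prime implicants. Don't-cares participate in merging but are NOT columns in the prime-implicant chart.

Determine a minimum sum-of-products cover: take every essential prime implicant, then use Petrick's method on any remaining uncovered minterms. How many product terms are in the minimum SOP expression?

size-2^0 implicants → 00000(✓)  00001(✓)  00011(✓)  00100(✓)  00110(✓)  00111(✓)  01000(✓)  01011(✓)  01100(✓)  01101(✓)  01110(✓)  10000(✓)  10001(✓)  10010(✓)  10100(✓)  10110(✓)  11000(✓)  11001(✓)  11011(✓)  11100(✓)  11101(✓)  11110(✓)  11111(✓)
size-2^1 implicants → -0000(✓)  -0001(✓)  -0100(✓)  -0110(✓)  -1000(✓)  -1011  -1100(✓)  -1101(✓)  -1110(✓)  0-000(✓)  0-011  0-100(✓)  0-110(✓)  00-00(✓)  00-11  000-1  0000-(✓)  001-0(✓)  0011-  01-00(✓)  011-0(✓)  0110-(✓)  1-000(✓)  1-001(✓)  1-100(✓)  1-110(✓)  10-00(✓)  10-10(✓)  100-0(✓)  1000-(✓)  101-0(✓)  11-00(✓)  11-01(✓)  11-11(✓)  110-1(✓)  1100-(✓)  111-0(✓)  111-1(✓)  1110-(✓)  1111-(✓)
size-2^2 implicants → --000(✓)  --100(✓)  --110(✓)  -0-00(✓)  -000-  -01-0(✓)  -1-00(✓)  -11-0(✓)  -110-  0--00(✓)  0-1-0(✓)  1--00(✓)  1-00-  1-1-0(✓)  10--0  11--1  11-0-  111--
size-2^3 implicants → ---00  --1-0
Unchecked terms (primes): ---00, --1-0, -000-, -1011, -110-, 0-011, 00-11, 000-1, 0011-, 1-00-, 10--0, 11--1, 11-0-, 111--
Minterm coverage:
  m0 ⊆ ---00,-000-
  m1 ⊆ -000-,000-1
  m3 ⊆ 0-011,00-11,000-1
  m4 ⊆ ---00,--1-0
  m6 ⊆ --1-0,0011-
  m7 ⊆ 00-11,0011-
  m8 ⊆ ---00 [E]
  m11 ⊆ -1011,0-011
  m12 ⊆ ---00,--1-0,-110-
  m13 ⊆ -110- [E]
  m14 ⊆ --1-0 [E]
  m16 ⊆ ---00,-000-,1-00-,10--0
  m17 ⊆ -000-,1-00-
  m18 ⊆ 10--0 [E]
  m20 ⊆ ---00,--1-0,10--0
  m22 ⊆ --1-0,10--0
  m24 ⊆ ---00,1-00-,11-0-
  m25 ⊆ 1-00-,11--1,11-0-
  m27 ⊆ -1011,11--1
  m28 ⊆ ---00,--1-0,-110-,11-0-,111--
  m29 ⊆ -110-,11--1,11-0-,111--
  m30 ⊆ --1-0,111--
  m31 ⊆ 11--1,111--
E = {---00, --1-0, -110-, 10--0}
Petrick residual → -000-, -1011, 00-11, 11--1
Cover = d'e' + ce' + b'c'd' + bc'de + bcd' + a'b'de + ab'e' + abe  |cover|=8

8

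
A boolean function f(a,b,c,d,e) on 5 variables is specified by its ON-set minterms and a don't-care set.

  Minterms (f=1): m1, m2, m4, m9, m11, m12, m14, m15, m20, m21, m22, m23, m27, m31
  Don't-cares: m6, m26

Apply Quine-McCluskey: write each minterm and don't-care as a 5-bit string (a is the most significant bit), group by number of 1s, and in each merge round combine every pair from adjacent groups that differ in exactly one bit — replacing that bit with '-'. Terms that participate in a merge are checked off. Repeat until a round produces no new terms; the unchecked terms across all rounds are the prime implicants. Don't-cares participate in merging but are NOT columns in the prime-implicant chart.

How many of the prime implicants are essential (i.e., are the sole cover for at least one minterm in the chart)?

4

Round 0: 00001✓ 00010✓ 00100✓ 00110✓ 01001✓ 01011✓ 01100✓ 01110✓ 01111✓ 10100✓ 10101✓ 10110✓ 10111✓ 11010✓ 11011✓ 11111✓
Round 1: -0100✓ -0110✓ -1011✓ -1111✓ 0-001 0-100✓ 0-110✓ 00-10 001-0✓ 01-11✓ 010-1 011-0✓ 0111- 1-111 101-0✓ 101-1✓ 1010-✓ 1011-✓ 11-11✓ 1101-
Round 2: -01-0 -1-11 0-1-0 101--
PIs = {-01-0, -1-11, 0-001, 0-1-0, 00-10, 010-1, 0111-, 1-111, 101--, 1101-}
Coverage chart:
  m1: 0-001 ←essential
  m2: 00-10 ←essential
  m4: -01-0,0-1-0
  m9: 0-001,010-1
  m11: -1-11,010-1
  m12: 0-1-0 ←essential
  m14: 0-1-0,0111-
  m15: -1-11,0111-
  m20: -01-0,101--
  m21: 101-- ←essential
  m22: -01-0,101--
  m23: 1-111,101--
  m27: -1-11,1101-
  m31: -1-11,1-111
Essential: 0-001, 0-1-0, 00-10, 101--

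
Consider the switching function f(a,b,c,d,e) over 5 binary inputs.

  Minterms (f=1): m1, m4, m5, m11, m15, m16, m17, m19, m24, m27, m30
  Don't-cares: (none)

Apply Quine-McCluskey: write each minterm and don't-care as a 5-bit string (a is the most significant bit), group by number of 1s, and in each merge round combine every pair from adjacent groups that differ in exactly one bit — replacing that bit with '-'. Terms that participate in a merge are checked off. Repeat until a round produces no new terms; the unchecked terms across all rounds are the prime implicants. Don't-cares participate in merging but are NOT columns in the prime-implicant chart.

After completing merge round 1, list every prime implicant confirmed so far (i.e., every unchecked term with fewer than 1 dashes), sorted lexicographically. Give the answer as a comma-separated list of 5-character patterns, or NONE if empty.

11110

size-2^0 implicants → 00001(✓)  00100(✓)  00101(✓)  01011(✓)  01111(✓)  10000(✓)  10001(✓)  10011(✓)  11000(✓)  11011(✓)  11110
size-2^1 implicants → -0001  -1011  00-01  0010-  01-11  1-000  1-011  100-1  1000-
Unchecked terms (primes): -0001, -1011, 00-01, 0010-, 01-11, 1-000, 1-011, 100-1, 1000-, 11110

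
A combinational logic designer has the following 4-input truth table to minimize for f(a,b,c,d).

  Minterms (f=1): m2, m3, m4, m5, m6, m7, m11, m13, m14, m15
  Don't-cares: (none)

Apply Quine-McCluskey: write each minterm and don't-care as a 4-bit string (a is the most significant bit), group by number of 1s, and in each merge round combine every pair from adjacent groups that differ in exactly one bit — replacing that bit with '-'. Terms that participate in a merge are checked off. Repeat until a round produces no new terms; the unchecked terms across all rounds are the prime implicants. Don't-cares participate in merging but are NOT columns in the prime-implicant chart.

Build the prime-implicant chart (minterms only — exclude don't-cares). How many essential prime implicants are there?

size-2^0 implicants → 0010(✓)  0011(✓)  0100(✓)  0101(✓)  0110(✓)  0111(✓)  1011(✓)  1101(✓)  1110(✓)  1111(✓)
size-2^1 implicants → -011(✓)  -101(✓)  -110(✓)  -111(✓)  0-10(✓)  0-11(✓)  001-(✓)  01-0(✓)  01-1(✓)  010-(✓)  011-(✓)  1-11(✓)  11-1(✓)  111-(✓)
size-2^2 implicants → --11  -1-1  -11-  0-1-  01--
Unchecked terms (primes): --11, -1-1, -11-, 0-1-, 01--
Minterm coverage:
  m2 ⊆ 0-1- [E]
  m3 ⊆ --11,0-1-
  m4 ⊆ 01-- [E]
  m5 ⊆ -1-1,01--
  m6 ⊆ -11-,0-1-,01--
  m7 ⊆ --11,-1-1,-11-,0-1-,01--
  m11 ⊆ --11 [E]
  m13 ⊆ -1-1 [E]
  m14 ⊆ -11- [E]
  m15 ⊆ --11,-1-1,-11-
E = {--11, -1-1, -11-, 0-1-, 01--}

5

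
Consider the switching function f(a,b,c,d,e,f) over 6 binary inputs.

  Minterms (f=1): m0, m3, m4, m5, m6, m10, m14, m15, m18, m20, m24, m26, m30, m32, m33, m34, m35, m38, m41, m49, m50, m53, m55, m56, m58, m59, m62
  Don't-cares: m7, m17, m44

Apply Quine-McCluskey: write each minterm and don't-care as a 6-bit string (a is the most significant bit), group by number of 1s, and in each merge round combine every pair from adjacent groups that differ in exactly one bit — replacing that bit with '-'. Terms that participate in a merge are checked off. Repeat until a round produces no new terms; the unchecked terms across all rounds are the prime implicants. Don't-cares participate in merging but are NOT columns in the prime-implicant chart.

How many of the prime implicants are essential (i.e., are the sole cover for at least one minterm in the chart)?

Round 0: 000000✓ 000011✓ 000100✓ 000101✓ 000110✓ 000111✓ 001010✓ 001110✓ 001111✓ 010001✓ 010010✓ 010100✓ 011000✓ 011010✓ 011110✓ 100000✓ 100001✓ 100010✓ 100011✓ 100110✓ 101001✓ 101100 110001✓ 110010✓ 110101✓ 110111✓ 111000✓ 111010✓ 111011✓ 111110✓
Round 1: -00000 -00011 -00110 -10001 -10010✓ -11000✓ -11010✓ -11110✓ 0-0100 0-1010✓ 0-1110✓ 00-110✓ 00-111✓ 000-00 000-11 0001-0✓ 0001-1✓ 00010-✓ 00011-✓ 001-10✓ 00111-✓ 01-010✓ 011-10✓ 0110-0✓ 1-0001 1-0010 10-001 100-10 1000-0✓ 1000-1✓ 10000-✓ 10001-✓ 11-010✓ 110-01 1101-1 111-10✓ 1110-0✓ 11101-
Round 2: -1-010 -11-10 -110-0 0-1-10 00-11- 0001-- 1000--
PIs = {-00000, -00011, -00110, -1-010, -10001, -11-10, -110-0, 0-0100, 0-1-10, 00-11-, 000-00, 000-11, 0001--, 1-0001, 1-0010, 10-001, 100-10, 1000--, 101100, 110-01, 1101-1, 11101-}
Coverage chart:
  m0: -00000,000-00
  m3: -00011,000-11
  m4: 0-0100,000-00,0001--
  m5: 0001-- ←essential
  m6: -00110,00-11-,0001--
  m10: 0-1-10 ←essential
  m14: 0-1-10,00-11-
  m15: 00-11- ←essential
  m18: -1-010 ←essential
  m20: 0-0100 ←essential
  m24: -110-0 ←essential
  m26: -1-010,-11-10,-110-0,0-1-10
  m30: -11-10,0-1-10
  m32: -00000,1000--
  m33: 1-0001,10-001,1000--
  m34: 1-0010,100-10,1000--
  m35: -00011,1000--
  m38: -00110,100-10
  m41: 10-001 ←essential
  m49: -10001,1-0001,110-01
  m50: -1-010,1-0010
  m53: 110-01,1101-1
  m55: 1101-1 ←essential
  m56: -110-0 ←essential
  m58: -1-010,-11-10,-110-0,11101-
  m59: 11101- ←essential
  m62: -11-10 ←essential
Essential: -1-010, -11-10, -110-0, 0-0100, 0-1-10, 00-11-, 0001--, 10-001, 1101-1, 11101-

10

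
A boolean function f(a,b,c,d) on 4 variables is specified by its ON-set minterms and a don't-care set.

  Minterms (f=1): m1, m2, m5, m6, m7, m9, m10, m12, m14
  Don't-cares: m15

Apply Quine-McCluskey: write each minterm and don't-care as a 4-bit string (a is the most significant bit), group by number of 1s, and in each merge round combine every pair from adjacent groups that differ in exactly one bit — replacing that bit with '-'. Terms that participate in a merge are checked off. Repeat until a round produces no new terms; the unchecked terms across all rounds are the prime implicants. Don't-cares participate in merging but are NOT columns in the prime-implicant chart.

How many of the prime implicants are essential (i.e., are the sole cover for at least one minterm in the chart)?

3

size-2^0 implicants → 0001(✓)  0010(✓)  0101(✓)  0110(✓)  0111(✓)  1001(✓)  1010(✓)  1100(✓)  1110(✓)  1111(✓)
size-2^1 implicants → -001  -010(✓)  -110(✓)  -111(✓)  0-01  0-10(✓)  01-1  011-(✓)  1-10(✓)  11-0  111-(✓)
size-2^2 implicants → --10  -11-
Unchecked terms (primes): --10, -001, -11-, 0-01, 01-1, 11-0
Minterm coverage:
  m1 ⊆ -001,0-01
  m2 ⊆ --10 [E]
  m5 ⊆ 0-01,01-1
  m6 ⊆ --10,-11-
  m7 ⊆ -11-,01-1
  m9 ⊆ -001 [E]
  m10 ⊆ --10 [E]
  m12 ⊆ 11-0 [E]
  m14 ⊆ --10,-11-,11-0
E = {--10, -001, 11-0}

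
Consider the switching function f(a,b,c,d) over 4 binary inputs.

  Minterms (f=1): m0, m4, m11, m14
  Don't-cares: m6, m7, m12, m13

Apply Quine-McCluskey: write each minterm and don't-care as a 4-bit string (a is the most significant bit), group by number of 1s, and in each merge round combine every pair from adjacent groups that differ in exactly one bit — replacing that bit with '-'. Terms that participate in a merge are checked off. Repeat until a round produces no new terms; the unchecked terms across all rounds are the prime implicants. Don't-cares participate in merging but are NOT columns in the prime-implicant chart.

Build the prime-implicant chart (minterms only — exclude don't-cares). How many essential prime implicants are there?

3

[col 0] 0000*, 0100*, 0110*, 0111*, 1011, 1100*, 1101*, 1110*
[col 1] -100*, -110*, 0-00, 01-0*, 011-, 11-0*, 110-
[col 2] -1-0
Prime implicants: -1-0, 0-00, 011-, 1011, 110-
PI chart (minterm → PIs covering it):
  0 | 0-00  (sole → essential)
  4 | -1-0,0-00
  11 | 1011  (sole → essential)
  14 | -1-0  (sole → essential)
Essential prime implicants: -1-0, 0-00, 1011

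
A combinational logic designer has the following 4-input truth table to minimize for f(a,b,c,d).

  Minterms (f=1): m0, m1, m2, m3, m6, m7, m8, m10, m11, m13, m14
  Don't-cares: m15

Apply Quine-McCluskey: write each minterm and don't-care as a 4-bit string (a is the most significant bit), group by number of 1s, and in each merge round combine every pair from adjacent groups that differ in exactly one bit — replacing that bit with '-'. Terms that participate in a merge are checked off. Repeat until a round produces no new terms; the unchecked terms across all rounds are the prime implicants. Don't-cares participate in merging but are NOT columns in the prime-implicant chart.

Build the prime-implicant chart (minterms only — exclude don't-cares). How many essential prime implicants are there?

4

size-2^0 implicants → 0000(✓)  0001(✓)  0010(✓)  0011(✓)  0110(✓)  0111(✓)  1000(✓)  1010(✓)  1011(✓)  1101(✓)  1110(✓)  1111(✓)
size-2^1 implicants → -000(✓)  -010(✓)  -011(✓)  -110(✓)  -111(✓)  0-10(✓)  0-11(✓)  00-0(✓)  00-1(✓)  000-(✓)  001-(✓)  011-(✓)  1-10(✓)  1-11(✓)  10-0(✓)  101-(✓)  11-1  111-(✓)
size-2^2 implicants → --10(✓)  --11(✓)  -0-0  -01-(✓)  -11-(✓)  0-1-(✓)  00--  1-1-(✓)
size-2^3 implicants → --1-
Unchecked terms (primes): --1-, -0-0, 00--, 11-1
Minterm coverage:
  m0 ⊆ -0-0,00--
  m1 ⊆ 00-- [E]
  m2 ⊆ --1-,-0-0,00--
  m3 ⊆ --1-,00--
  m6 ⊆ --1- [E]
  m7 ⊆ --1- [E]
  m8 ⊆ -0-0 [E]
  m10 ⊆ --1-,-0-0
  m11 ⊆ --1- [E]
  m13 ⊆ 11-1 [E]
  m14 ⊆ --1- [E]
E = {--1-, -0-0, 00--, 11-1}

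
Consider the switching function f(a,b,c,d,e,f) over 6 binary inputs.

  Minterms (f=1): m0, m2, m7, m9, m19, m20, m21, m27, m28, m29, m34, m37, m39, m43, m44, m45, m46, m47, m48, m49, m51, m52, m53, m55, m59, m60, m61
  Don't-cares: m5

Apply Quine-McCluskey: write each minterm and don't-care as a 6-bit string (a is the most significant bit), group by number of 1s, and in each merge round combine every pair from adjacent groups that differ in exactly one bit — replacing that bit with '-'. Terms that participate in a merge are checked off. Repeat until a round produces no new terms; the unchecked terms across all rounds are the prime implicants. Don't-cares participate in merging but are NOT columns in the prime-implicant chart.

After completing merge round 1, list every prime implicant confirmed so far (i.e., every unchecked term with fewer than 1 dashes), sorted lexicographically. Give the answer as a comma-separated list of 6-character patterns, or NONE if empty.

size-2^0 implicants → 000000(✓)  000010(✓)  000101(✓)  000111(✓)  001001  010011(✓)  010100(✓)  010101(✓)  011011(✓)  011100(✓)  011101(✓)  100010(✓)  100101(✓)  100111(✓)  101011(✓)  101100(✓)  101101(✓)  101110(✓)  101111(✓)  110000(✓)  110001(✓)  110011(✓)  110100(✓)  110101(✓)  110111(✓)  111011(✓)  111100(✓)  111101(✓)
size-2^1 implicants → -00010  -00101(✓)  -00111(✓)  -10011(✓)  -10100(✓)  -10101(✓)  -11011(✓)  -11100(✓)  -11101(✓)  0-0101(✓)  0000-0  0001-1(✓)  01-011(✓)  01-100(✓)  01-101(✓)  01010-(✓)  01110-(✓)  1-0101(✓)  1-0111(✓)  1-1011  1-1100(✓)  1-1101(✓)  10-101(✓)  10-111(✓)  1001-1(✓)  101-11  1011-0(✓)  1011-1(✓)  10110-(✓)  10111-(✓)  11-011(✓)  11-100(✓)  11-101(✓)  110-00(✓)  110-01(✓)  110-11(✓)  1100-1(✓)  11000-(✓)  1101-1(✓)  11010-(✓)  11110-(✓)
size-2^2 implicants → --0101  -001-1  -1-011  -1-100(✓)  -1-101(✓)  -1010-(✓)  -1110-(✓)  01-10-(✓)  1--101  1-01-1  1-110-  10-1-1  1011--  11-10-(✓)  110--1  110-0-
size-2^3 implicants → -1-10-
Unchecked terms (primes): --0101, -00010, -001-1, -1-011, -1-10-, 0000-0, 001001, 1--101, 1-01-1, 1-1011, 1-110-, 10-1-1, 101-11, 1011--, 110--1, 110-0-

001001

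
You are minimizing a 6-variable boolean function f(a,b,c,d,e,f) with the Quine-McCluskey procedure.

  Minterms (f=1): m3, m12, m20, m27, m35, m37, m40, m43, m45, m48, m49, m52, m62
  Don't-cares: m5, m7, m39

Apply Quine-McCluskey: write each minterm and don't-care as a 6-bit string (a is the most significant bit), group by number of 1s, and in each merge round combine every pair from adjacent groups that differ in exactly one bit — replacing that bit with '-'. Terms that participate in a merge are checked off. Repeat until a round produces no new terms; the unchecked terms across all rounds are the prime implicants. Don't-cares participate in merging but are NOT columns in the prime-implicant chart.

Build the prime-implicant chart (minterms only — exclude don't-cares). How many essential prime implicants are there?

size-2^0 implicants → 000011(✓)  000101(✓)  000111(✓)  001100  010100(✓)  011011  100011(✓)  100101(✓)  100111(✓)  101000  101011(✓)  101101(✓)  110000(✓)  110001(✓)  110100(✓)  111110
size-2^1 implicants → -00011(✓)  -00101(✓)  -00111(✓)  -10100  000-11(✓)  0001-1(✓)  10-011  10-101  100-11(✓)  1001-1(✓)  110-00  11000-
size-2^2 implicants → -00-11  -001-1
Unchecked terms (primes): -00-11, -001-1, -10100, 001100, 011011, 10-011, 10-101, 101000, 110-00, 11000-, 111110
Minterm coverage:
  m3 ⊆ -00-11 [E]
  m12 ⊆ 001100 [E]
  m20 ⊆ -10100 [E]
  m27 ⊆ 011011 [E]
  m35 ⊆ -00-11,10-011
  m37 ⊆ -001-1,10-101
  m40 ⊆ 101000 [E]
  m43 ⊆ 10-011 [E]
  m45 ⊆ 10-101 [E]
  m48 ⊆ 110-00,11000-
  m49 ⊆ 11000- [E]
  m52 ⊆ -10100,110-00
  m62 ⊆ 111110 [E]
E = {-00-11, -10100, 001100, 011011, 10-011, 10-101, 101000, 11000-, 111110}

9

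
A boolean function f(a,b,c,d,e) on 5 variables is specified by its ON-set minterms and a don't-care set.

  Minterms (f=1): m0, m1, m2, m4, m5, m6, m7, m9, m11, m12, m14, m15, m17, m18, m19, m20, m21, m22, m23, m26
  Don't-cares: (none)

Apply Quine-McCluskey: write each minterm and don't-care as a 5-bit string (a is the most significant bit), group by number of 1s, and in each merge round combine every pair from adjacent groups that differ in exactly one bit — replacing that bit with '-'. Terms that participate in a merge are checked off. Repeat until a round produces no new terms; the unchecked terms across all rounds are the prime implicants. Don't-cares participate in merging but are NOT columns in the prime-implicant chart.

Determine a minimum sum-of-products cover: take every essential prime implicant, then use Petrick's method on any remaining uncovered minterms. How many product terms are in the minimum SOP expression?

size-2^0 implicants → 00000(✓)  00001(✓)  00010(✓)  00100(✓)  00101(✓)  00110(✓)  00111(✓)  01001(✓)  01011(✓)  01100(✓)  01110(✓)  01111(✓)  10001(✓)  10010(✓)  10011(✓)  10100(✓)  10101(✓)  10110(✓)  10111(✓)  11010(✓)
size-2^1 implicants → -0001(✓)  -0010(✓)  -0100(✓)  -0101(✓)  -0110(✓)  -0111(✓)  0-001  0-100(✓)  0-110(✓)  0-111(✓)  00-00(✓)  00-01(✓)  00-10(✓)  000-0(✓)  0000-(✓)  001-0(✓)  001-1(✓)  0010-(✓)  0011-(✓)  01-11  010-1  011-0(✓)  0111-(✓)  1-010  10-01(✓)  10-10(✓)  10-11(✓)  100-1(✓)  1001-(✓)  101-0(✓)  101-1(✓)  1010-(✓)  1011-(✓)
size-2^2 implicants → -0-01  -0-10  -01-0(✓)  -01-1(✓)  -010-(✓)  -011-(✓)  0-1-0  0-11-  00--0  00-0-  001--(✓)  10--1  10-1-  101--(✓)
size-2^3 implicants → -01--
Unchecked terms (primes): -0-01, -0-10, -01--, 0-001, 0-1-0, 0-11-, 00--0, 00-0-, 01-11, 010-1, 1-010, 10--1, 10-1-
Minterm coverage:
  m0 ⊆ 00--0,00-0-
  m1 ⊆ -0-01,0-001,00-0-
  m2 ⊆ -0-10,00--0
  m4 ⊆ -01--,0-1-0,00--0,00-0-
  m5 ⊆ -0-01,-01--,00-0-
  m6 ⊆ -0-10,-01--,0-1-0,0-11-,00--0
  m7 ⊆ -01--,0-11-
  m9 ⊆ 0-001,010-1
  m11 ⊆ 01-11,010-1
  m12 ⊆ 0-1-0 [E]
  m14 ⊆ 0-1-0,0-11-
  m15 ⊆ 0-11-,01-11
  m17 ⊆ -0-01,10--1
  m18 ⊆ -0-10,1-010,10-1-
  m19 ⊆ 10--1,10-1-
  m20 ⊆ -01-- [E]
  m21 ⊆ -0-01,-01--,10--1
  m22 ⊆ -0-10,-01--,10-1-
  m23 ⊆ -01--,10--1,10-1-
  m26 ⊆ 1-010 [E]
E = {-01--, 0-1-0, 1-010}
Petrick residual → 0-001, 00--0, 01-11, 10--1
Cover = b'c + a'c'd'e + a'ce' + a'b'e' + a'bde + ac'de' + ab'e  |cover|=7

7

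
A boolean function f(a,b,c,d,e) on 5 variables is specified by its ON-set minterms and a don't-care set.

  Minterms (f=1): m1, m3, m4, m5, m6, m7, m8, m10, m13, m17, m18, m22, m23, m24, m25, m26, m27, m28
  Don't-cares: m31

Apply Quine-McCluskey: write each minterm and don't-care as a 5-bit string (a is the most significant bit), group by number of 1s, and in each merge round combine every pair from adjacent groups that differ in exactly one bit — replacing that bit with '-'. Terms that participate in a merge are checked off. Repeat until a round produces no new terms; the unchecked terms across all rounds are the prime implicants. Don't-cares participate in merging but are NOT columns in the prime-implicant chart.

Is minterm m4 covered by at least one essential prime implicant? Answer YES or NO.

YES

[col 0] 00001*, 00011*, 00100*, 00101*, 00110*, 00111*, 01000*, 01010*, 01101*, 10001*, 10010*, 10110*, 10111*, 11000*, 11001*, 11010*, 11011*, 11100*, 11111*
[col 1] -0001, -0110*, -0111*, -1000*, -1010*, 0-101, 00-01*, 00-11*, 000-1*, 001-0*, 001-1*, 0010-*, 0011-*, 010-0*, 1-001, 1-010, 1-111, 10-10, 1011-*, 11-00, 11-11, 110-0*, 110-1*, 1100-*, 1101-*
[col 2] -011-, -10-0, 00--1, 001--, 110--
Prime implicants: -0001, -011-, -10-0, 0-101, 00--1, 001--, 1-001, 1-010, 1-111, 10-10, 11-00, 11-11, 110--
PI chart (minterm → PIs covering it):
  1 | -0001,00--1
  3 | 00--1  (sole → essential)
  4 | 001--  (sole → essential)
  5 | 0-101,00--1,001--
  6 | -011-,001--
  7 | -011-,00--1,001--
  8 | -10-0  (sole → essential)
  10 | -10-0  (sole → essential)
  13 | 0-101  (sole → essential)
  17 | -0001,1-001
  18 | 1-010,10-10
  22 | -011-,10-10
  23 | -011-,1-111
  24 | -10-0,11-00,110--
  25 | 1-001,110--
  26 | -10-0,1-010,110--
  27 | 11-11,110--
  28 | 11-00  (sole → essential)
Essential prime implicants: -10-0, 0-101, 00--1, 001--, 11-00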